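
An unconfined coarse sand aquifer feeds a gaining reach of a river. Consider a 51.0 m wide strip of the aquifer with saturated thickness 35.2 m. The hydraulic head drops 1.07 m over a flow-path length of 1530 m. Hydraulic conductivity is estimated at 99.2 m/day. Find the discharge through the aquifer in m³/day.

Cross-sectional area A = 51.0 × 35.2 = 1795 m².
Hydraulic gradient i = Δh / L = 1.07 / 1530 = 0.0006993.
Darcy's law: Q = K · A · i = 99.20 × 1795 × 0.0006993 = 124.5 m³/day.

125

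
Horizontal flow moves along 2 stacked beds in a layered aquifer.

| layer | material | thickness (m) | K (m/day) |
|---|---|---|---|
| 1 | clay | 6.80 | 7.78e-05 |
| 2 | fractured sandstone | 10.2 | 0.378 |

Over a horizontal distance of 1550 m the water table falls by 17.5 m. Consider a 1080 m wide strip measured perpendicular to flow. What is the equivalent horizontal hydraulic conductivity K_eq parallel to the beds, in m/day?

Flow is parallel to layering, so each bed carries its own Darcy discharge and the transmissivities add.
Σ(K_i·b_i) = 7.78e-05×6.80 + 0.378×10.2 = 3.856 m²/day.
Total thickness b = 17.00 m, so K_eq = Σ(K_i·b_i)/b = 0.2268 m/day.

0.227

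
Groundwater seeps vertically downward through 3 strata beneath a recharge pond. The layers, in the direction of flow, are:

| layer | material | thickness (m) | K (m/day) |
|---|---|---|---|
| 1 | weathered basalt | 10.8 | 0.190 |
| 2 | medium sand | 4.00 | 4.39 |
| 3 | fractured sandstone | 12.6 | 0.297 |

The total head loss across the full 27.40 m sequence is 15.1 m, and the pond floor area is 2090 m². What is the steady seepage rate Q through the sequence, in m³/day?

315

Flow is perpendicular to layering, so the layers act in series and the equivalent K is the thickness-weighted harmonic mean.
Total thickness L = 10.8 + 4.00 + 12.6 = 27.40 m.
Σ(b_i/K_i) = 10.8/0.190 + 4.00/4.39 + 12.6/0.297 = 100.2 d.
K_eq = L / Σ(b_i/K_i) = 27.40 / 100.2 = 0.2735 m/day.
Q = K_eq · A · (Δh/L) = 0.2735 × 2090 × (15.1/27.40) = 315.0 m³/day.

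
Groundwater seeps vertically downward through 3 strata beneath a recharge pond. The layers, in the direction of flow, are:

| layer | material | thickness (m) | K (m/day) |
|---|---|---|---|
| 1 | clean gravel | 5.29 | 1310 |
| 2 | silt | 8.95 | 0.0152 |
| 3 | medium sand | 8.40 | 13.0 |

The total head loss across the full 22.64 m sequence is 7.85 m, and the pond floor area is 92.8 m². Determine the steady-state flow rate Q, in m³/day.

1.24

Flow is perpendicular to layering, so the layers act in series and the equivalent K is the thickness-weighted harmonic mean.
Total thickness L = 5.29 + 8.95 + 8.40 = 22.64 m.
Σ(b_i/K_i) = 5.29/1310 + 8.95/0.0152 + 8.40/13.0 = 589.5 d.
K_eq = L / Σ(b_i/K_i) = 22.64 / 589.5 = 0.03841 m/day.
Q = K_eq · A · (Δh/L) = 0.03841 × 92.8 × (7.85/22.64) = 1.236 m³/day.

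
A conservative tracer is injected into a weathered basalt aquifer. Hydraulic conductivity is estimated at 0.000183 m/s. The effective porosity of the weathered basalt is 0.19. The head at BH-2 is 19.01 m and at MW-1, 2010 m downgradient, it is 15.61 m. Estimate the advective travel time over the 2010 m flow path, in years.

Convert K: 0.000183 m/s × 86400 = 15.81 m/day.
Hydraulic gradient i = (19.01 − 15.61) / 2010 = 3.4 / 2010 = 0.001692.
Darcy flux q = K · i = 15.81 × 0.001692 = 0.02675 m/day.
Seepage velocity v = q / n_e = 0.02675 / 0.19 = 0.1408 m/day.
Travel time t = L / v = 2010 / 0.1408 = 14279 days = 39.09 years.

39.1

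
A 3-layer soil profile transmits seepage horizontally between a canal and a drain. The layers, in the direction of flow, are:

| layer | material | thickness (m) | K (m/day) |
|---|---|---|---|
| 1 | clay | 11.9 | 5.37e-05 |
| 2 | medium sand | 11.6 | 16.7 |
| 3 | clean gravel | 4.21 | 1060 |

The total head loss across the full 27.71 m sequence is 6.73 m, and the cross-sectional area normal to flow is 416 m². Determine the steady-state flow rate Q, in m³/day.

0.0126

Flow is perpendicular to layering, so the layers act in series and the equivalent K is the thickness-weighted harmonic mean.
Total thickness L = 11.9 + 11.6 + 4.21 = 27.71 m.
Σ(b_i/K_i) = 11.9/5.37e-05 + 11.6/16.7 + 4.21/1060 = 2.216e+05 d.
K_eq = L / Σ(b_i/K_i) = 27.71 / 2.216e+05 = 0.0001250 m/day.
Q = K_eq · A · (Δh/L) = 0.0001250 × 416 × (6.73/27.71) = 0.01263 m³/day.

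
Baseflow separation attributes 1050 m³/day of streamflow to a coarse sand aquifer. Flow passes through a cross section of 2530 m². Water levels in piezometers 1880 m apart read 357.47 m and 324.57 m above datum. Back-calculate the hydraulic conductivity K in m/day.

Hydraulic gradient i = (357.47 − 324.57) / 1880 = 32.9 / 1880 = 0.01750.
From Q = K·A·i, K = Q / (A·i) = 1050 / (2530 × 0.01750) = 23.72 m/day.

23.7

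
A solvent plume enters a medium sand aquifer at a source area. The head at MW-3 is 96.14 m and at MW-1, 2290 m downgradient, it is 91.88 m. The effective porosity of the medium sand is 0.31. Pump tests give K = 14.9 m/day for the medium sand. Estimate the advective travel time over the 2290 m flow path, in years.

Hydraulic gradient i = (96.14 − 91.88) / 2290 = 4.26 / 2290 = 0.001860.
Darcy flux q = K · i = 14.90 × 0.001860 = 0.02772 m/day.
Seepage velocity v = q / n_e = 0.02772 / 0.31 = 0.08941 m/day.
Travel time t = L / v = 2290 / 0.08941 = 25612 days = 70.12 years.

70.1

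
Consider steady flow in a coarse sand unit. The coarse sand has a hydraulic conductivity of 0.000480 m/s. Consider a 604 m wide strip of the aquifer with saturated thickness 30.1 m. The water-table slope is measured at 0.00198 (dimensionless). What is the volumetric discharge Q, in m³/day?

Convert K: 0.000480 m/s × 86400 = 41.47 m/day.
Cross-sectional area A = 604 × 30.1 = 18180 m².
Hydraulic gradient i = 0.00198.
Darcy's law: Q = K · A · i = 41.47 × 18180 × 0.001980 = 1493 m³/day.

1490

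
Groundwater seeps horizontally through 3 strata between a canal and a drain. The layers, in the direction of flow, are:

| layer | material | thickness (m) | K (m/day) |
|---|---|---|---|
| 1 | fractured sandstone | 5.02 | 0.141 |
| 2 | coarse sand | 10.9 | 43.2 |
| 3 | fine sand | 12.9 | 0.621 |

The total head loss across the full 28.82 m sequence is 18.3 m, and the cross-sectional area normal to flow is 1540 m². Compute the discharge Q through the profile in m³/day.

Flow is perpendicular to layering, so the layers act in series and the equivalent K is the thickness-weighted harmonic mean.
Total thickness L = 5.02 + 10.9 + 12.9 = 28.82 m.
Σ(b_i/K_i) = 5.02/0.141 + 10.9/43.2 + 12.9/0.621 = 56.63 d.
K_eq = L / Σ(b_i/K_i) = 28.82 / 56.63 = 0.5089 m/day.
Q = K_eq · A · (Δh/L) = 0.5089 × 1540 × (18.3/28.82) = 497.7 m³/day.

498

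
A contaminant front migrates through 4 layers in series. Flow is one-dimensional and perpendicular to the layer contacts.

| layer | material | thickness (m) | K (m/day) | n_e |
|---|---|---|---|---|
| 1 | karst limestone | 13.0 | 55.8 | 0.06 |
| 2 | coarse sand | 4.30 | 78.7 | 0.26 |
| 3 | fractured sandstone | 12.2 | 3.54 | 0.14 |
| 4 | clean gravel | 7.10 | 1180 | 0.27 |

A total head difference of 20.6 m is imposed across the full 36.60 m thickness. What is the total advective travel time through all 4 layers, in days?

1.00

With flow normal to the layers, continuity requires the same specific discharge q through every layer.
Σ(b_i/K_i) = 13.0/55.8 + 4.30/78.7 + 12.2/3.54 + 7.10/1180 = 3.740 d.
q = Δh / Σ(b_i/K_i) = 20.6 / 3.740 = 5.508 m/day.
In each layer the seepage velocity is v_i = q/n_i, so the layer transit time is t_i = b_i·n_i / q:
  layer 1 (karst limestone): t_1 = 13.0 × 0.06 / 5.508 = 0.1416 d
  layer 2 (coarse sand): t_2 = 4.30 × 0.26 / 5.508 = 0.2030 d
  layer 3 (fractured sandstone): t_3 = 12.2 × 0.14 / 5.508 = 0.3101 d
  layer 4 (clean gravel): t_4 = 7.10 × 0.27 / 5.508 = 0.3480 d
Total t = Σ t_i = 1.003 days.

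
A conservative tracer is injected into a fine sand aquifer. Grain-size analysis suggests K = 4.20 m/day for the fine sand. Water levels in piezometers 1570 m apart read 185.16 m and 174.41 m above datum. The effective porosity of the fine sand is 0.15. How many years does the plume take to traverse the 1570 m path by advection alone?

22.4

Hydraulic gradient i = (185.16 − 174.41) / 1570 = 10.75 / 1570 = 0.006847.
Darcy flux q = K · i = 4.200 × 0.006847 = 0.02876 m/day.
Seepage velocity v = q / n_e = 0.02876 / 0.15 = 0.1917 m/day.
Travel time t = L / v = 1570 / 0.1917 = 8189 days = 22.42 years.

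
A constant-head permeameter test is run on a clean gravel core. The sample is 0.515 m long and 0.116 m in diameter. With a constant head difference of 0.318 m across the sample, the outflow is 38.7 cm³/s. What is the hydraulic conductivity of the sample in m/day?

512

Cross-sectional area A = π·(d/2)² = π × (0.116/2)² = 0.01057 m².
Convert discharge: 38.7 cm³/s = 3.870e-05 m³/s.
Darcy's law rearranged: K = Q·L / (A·Δh) = 3.870e-05 × 0.515 / (0.01057 × 0.318) = 0.005930 m/s = 512.4 m/day.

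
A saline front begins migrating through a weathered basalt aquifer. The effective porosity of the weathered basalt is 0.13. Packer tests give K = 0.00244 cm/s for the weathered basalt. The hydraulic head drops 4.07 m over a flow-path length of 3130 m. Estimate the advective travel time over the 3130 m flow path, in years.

Convert K: 0.00244 cm/s × 864 = 2.108 m/day.
Hydraulic gradient i = Δh / L = 4.07 / 3130 = 0.001300.
Darcy flux q = K · i = 2.108 × 0.001300 = 0.002741 m/day.
Seepage velocity v = q / n_e = 0.002741 / 0.13 = 0.02109 m/day.
Travel time t = L / v = 3130 / 0.02109 = 1.484e+05 days = 406.4 years.

406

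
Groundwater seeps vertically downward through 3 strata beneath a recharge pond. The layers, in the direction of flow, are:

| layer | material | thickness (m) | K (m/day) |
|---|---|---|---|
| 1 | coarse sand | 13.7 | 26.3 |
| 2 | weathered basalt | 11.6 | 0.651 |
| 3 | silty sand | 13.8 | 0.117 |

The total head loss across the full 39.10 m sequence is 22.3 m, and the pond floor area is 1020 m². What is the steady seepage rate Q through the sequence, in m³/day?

Flow is perpendicular to layering, so the layers act in series and the equivalent K is the thickness-weighted harmonic mean.
Total thickness L = 13.7 + 11.6 + 13.8 = 39.10 m.
Σ(b_i/K_i) = 13.7/26.3 + 11.6/0.651 + 13.8/0.117 = 136.3 d.
K_eq = L / Σ(b_i/K_i) = 39.10 / 136.3 = 0.2869 m/day.
Q = K_eq · A · (Δh/L) = 0.2869 × 1020 × (22.3/39.10) = 166.9 m³/day.

167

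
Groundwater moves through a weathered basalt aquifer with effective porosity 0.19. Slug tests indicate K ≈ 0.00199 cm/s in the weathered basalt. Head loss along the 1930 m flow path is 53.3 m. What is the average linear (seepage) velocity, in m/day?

Convert K: 0.00199 cm/s × 864 = 1.719 m/day.
Hydraulic gradient i = Δh / L = 53.3 / 1930 = 0.02762.
Darcy flux q = K · i = 1.719 × 0.02762 = 0.04748 m/day.
Seepage velocity v = q / n_e = 0.04748 / 0.19 = 0.2499 m/day.

0.250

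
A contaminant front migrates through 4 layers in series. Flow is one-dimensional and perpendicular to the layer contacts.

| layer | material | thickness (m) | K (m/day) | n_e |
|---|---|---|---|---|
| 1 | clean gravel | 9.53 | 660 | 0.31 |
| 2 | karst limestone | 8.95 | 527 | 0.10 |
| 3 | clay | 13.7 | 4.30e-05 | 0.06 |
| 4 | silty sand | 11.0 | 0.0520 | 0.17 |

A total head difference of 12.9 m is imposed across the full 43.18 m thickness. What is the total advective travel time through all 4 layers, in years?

443

With flow normal to the layers, continuity requires the same specific discharge q through every layer.
Σ(b_i/K_i) = 9.53/660 + 8.95/527 + 13.7/4.30e-05 + 11.0/0.0520 = 3.188e+05 d.
q = Δh / Σ(b_i/K_i) = 12.9 / 3.188e+05 = 4.046e-05 m/day.
In each layer the seepage velocity is v_i = q/n_i, so the layer transit time is t_i = b_i·n_i / q:
  layer 1 (clean gravel): t_1 = 9.53 × 0.31 / 4.046e-05 = 73014 d
  layer 2 (karst limestone): t_2 = 8.95 × 0.10 / 4.046e-05 = 22119 d
  layer 3 (clay): t_3 = 13.7 × 0.06 / 4.046e-05 = 20315 d
  layer 4 (silty sand): t_4 = 11.0 × 0.17 / 4.046e-05 = 46216 d
Total t = Σ t_i = 1.617e+05 days = 442.6 years.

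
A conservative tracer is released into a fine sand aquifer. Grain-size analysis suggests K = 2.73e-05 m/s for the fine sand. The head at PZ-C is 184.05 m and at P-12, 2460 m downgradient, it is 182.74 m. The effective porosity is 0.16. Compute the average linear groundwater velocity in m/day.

Convert K: 2.73e-05 m/s × 86400 = 2.359 m/day.
Hydraulic gradient i = (184.05 − 182.74) / 2460 = 1.31 / 2460 = 0.0005325.
Darcy flux q = K · i = 2.359 × 0.0005325 = 0.001256 m/day.
Seepage velocity v = q / n_e = 0.001256 / 0.16 = 0.007850 m/day.

0.00785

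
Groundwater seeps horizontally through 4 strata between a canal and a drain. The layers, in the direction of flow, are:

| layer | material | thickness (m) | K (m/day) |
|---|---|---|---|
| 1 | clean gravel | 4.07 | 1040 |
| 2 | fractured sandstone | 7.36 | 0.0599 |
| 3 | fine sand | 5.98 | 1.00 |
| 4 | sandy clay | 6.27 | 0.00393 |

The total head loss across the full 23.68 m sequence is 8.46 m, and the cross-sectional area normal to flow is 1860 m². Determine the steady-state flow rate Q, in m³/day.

9.13

Flow is perpendicular to layering, so the layers act in series and the equivalent K is the thickness-weighted harmonic mean.
Total thickness L = 4.07 + 7.36 + 5.98 + 6.27 = 23.68 m.
Σ(b_i/K_i) = 4.07/1040 + 7.36/0.0599 + 5.98/1.00 + 6.27/0.00393 = 1724 d.
K_eq = L / Σ(b_i/K_i) = 23.68 / 1724 = 0.01373 m/day.
Q = K_eq · A · (Δh/L) = 0.01373 × 1860 × (8.46/23.68) = 9.126 m³/day.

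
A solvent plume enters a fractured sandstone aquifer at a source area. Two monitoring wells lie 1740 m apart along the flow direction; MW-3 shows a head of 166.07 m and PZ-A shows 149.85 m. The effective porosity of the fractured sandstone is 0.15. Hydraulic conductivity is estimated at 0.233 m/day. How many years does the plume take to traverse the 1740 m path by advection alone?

Hydraulic gradient i = (166.07 − 149.85) / 1740 = 16.22 / 1740 = 0.009322.
Darcy flux q = K · i = 0.2330 × 0.009322 = 0.002172 m/day.
Seepage velocity v = q / n_e = 0.002172 / 0.15 = 0.01448 m/day.
Travel time t = L / v = 1740 / 0.01448 = 1.202e+05 days = 329.0 years.

329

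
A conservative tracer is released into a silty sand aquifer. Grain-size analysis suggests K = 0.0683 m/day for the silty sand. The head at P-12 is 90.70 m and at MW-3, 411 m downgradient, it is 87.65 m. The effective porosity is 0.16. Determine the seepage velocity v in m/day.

0.00317

Hydraulic gradient i = (90.70 − 87.65) / 411 = 3.05 / 411 = 0.007421.
Darcy flux q = K · i = 0.06830 × 0.007421 = 0.0005068 m/day.
Seepage velocity v = q / n_e = 0.0005068 / 0.16 = 0.003168 m/day.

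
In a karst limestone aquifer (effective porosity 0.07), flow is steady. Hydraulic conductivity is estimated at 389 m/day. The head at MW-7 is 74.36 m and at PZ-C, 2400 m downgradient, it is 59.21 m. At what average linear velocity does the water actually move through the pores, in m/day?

Hydraulic gradient i = (74.36 − 59.21) / 2400 = 15.15 / 2400 = 0.006313.
Darcy flux q = K · i = 389.0 × 0.006313 = 2.456 m/day.
Seepage velocity v = q / n_e = 2.456 / 0.07 = 35.08 m/day.

35.1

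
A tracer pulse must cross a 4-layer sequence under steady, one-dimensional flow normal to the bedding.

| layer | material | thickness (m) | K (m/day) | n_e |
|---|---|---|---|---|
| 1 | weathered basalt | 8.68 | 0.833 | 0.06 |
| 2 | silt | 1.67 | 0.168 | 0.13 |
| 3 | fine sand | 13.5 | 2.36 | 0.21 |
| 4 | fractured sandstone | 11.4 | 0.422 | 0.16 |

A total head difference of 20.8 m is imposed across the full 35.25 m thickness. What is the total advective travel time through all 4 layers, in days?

13.8

With flow normal to the layers, continuity requires the same specific discharge q through every layer.
Σ(b_i/K_i) = 8.68/0.833 + 1.67/0.168 + 13.5/2.36 + 11.4/0.422 = 53.10 d.
q = Δh / Σ(b_i/K_i) = 20.8 / 53.10 = 0.3917 m/day.
In each layer the seepage velocity is v_i = q/n_i, so the layer transit time is t_i = b_i·n_i / q:
  layer 1 (weathered basalt): t_1 = 8.68 × 0.06 / 0.3917 = 1.329 d
  layer 2 (silt): t_2 = 1.67 × 0.13 / 0.3917 = 0.5542 d
  layer 3 (fine sand): t_3 = 13.5 × 0.21 / 0.3917 = 7.237 d
  layer 4 (fractured sandstone): t_4 = 11.4 × 0.16 / 0.3917 = 4.656 d
Total t = Σ t_i = 13.78 days.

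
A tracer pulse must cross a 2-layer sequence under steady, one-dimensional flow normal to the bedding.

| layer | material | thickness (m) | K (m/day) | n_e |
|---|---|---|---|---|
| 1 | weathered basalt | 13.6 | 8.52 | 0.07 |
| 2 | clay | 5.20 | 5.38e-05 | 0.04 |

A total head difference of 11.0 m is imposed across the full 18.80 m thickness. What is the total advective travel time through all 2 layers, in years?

27.9

With flow normal to the layers, continuity requires the same specific discharge q through every layer.
Σ(b_i/K_i) = 13.6/8.52 + 5.20/5.38e-05 = 96656 d.
q = Δh / Σ(b_i/K_i) = 11.0 / 96656 = 0.0001138 m/day.
In each layer the seepage velocity is v_i = q/n_i, so the layer transit time is t_i = b_i·n_i / q:
  layer 1 (weathered basalt): t_1 = 13.6 × 0.07 / 0.0001138 = 8365 d
  layer 2 (clay): t_2 = 5.20 × 0.04 / 0.0001138 = 1828 d
Total t = Σ t_i = 10193 days = 27.91 years.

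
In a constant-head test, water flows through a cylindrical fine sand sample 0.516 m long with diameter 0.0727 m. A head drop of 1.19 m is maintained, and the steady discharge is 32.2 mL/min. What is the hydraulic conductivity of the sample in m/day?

Cross-sectional area A = π·(d/2)² = π × (0.0727/2)² = 0.004151 m².
Convert discharge: 32.2 mL/min = 5.367e-07 m³/s.
Darcy's law rearranged: K = Q·L / (A·Δh) = 5.367e-07 × 0.516 / (0.004151 × 1.19) = 5.606e-05 m/s = 4.844 m/day.

4.84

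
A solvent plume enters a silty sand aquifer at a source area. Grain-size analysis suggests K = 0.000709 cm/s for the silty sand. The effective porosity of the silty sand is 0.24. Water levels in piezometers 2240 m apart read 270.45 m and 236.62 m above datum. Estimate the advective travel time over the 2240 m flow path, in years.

Convert K: 0.000709 cm/s × 864 = 0.6126 m/day.
Hydraulic gradient i = (270.45 − 236.62) / 2240 = 33.83 / 2240 = 0.01510.
Darcy flux q = K · i = 0.6126 × 0.01510 = 0.009252 m/day.
Seepage velocity v = q / n_e = 0.009252 / 0.24 = 0.03855 m/day.
Travel time t = L / v = 2240 / 0.03855 = 58109 days = 159.1 years.

159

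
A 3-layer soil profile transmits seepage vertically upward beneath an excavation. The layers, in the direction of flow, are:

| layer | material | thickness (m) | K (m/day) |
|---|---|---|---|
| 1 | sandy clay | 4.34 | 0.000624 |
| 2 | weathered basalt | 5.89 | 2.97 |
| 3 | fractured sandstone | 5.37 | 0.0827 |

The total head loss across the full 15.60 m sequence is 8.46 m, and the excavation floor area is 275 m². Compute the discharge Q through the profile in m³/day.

Flow is perpendicular to layering, so the layers act in series and the equivalent K is the thickness-weighted harmonic mean.
Total thickness L = 4.34 + 5.89 + 5.37 = 15.60 m.
Σ(b_i/K_i) = 4.34/0.000624 + 5.89/2.97 + 5.37/0.0827 = 7022 d.
K_eq = L / Σ(b_i/K_i) = 15.60 / 7022 = 0.002222 m/day.
Q = K_eq · A · (Δh/L) = 0.002222 × 275 × (8.46/15.60) = 0.3313 m³/day.

0.331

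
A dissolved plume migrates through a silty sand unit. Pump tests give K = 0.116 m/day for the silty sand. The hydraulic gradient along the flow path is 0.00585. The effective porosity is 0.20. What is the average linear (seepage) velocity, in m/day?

0.00339

Hydraulic gradient i = 0.00585.
Darcy flux q = K · i = 0.1160 × 0.005850 = 0.0006786 m/day.
Seepage velocity v = q / n_e = 0.0006786 / 0.20 = 0.003393 m/day.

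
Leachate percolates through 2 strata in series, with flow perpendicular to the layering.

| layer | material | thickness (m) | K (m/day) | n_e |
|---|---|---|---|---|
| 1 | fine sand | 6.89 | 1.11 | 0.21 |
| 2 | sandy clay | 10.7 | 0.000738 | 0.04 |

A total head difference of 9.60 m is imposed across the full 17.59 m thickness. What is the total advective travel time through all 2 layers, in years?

7.76

With flow normal to the layers, continuity requires the same specific discharge q through every layer.
Σ(b_i/K_i) = 6.89/1.11 + 10.7/0.000738 = 14505 d.
q = Δh / Σ(b_i/K_i) = 9.60 / 14505 = 0.0006618 m/day.
In each layer the seepage velocity is v_i = q/n_i, so the layer transit time is t_i = b_i·n_i / q:
  layer 1 (fine sand): t_1 = 6.89 × 0.21 / 0.0006618 = 2186 d
  layer 2 (sandy clay): t_2 = 10.7 × 0.04 / 0.0006618 = 646.7 d
Total t = Σ t_i = 2833 days = 7.756 years.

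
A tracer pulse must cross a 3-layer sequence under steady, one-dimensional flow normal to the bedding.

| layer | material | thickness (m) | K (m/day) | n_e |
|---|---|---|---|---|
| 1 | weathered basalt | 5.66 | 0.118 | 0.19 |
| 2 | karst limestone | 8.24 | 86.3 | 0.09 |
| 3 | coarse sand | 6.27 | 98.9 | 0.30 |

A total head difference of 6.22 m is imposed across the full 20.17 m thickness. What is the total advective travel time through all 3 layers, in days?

28.6

With flow normal to the layers, continuity requires the same specific discharge q through every layer.
Σ(b_i/K_i) = 5.66/0.118 + 8.24/86.3 + 6.27/98.9 = 48.12 d.
q = Δh / Σ(b_i/K_i) = 6.22 / 48.12 = 0.1292 m/day.
In each layer the seepage velocity is v_i = q/n_i, so the layer transit time is t_i = b_i·n_i / q:
  layer 1 (weathered basalt): t_1 = 5.66 × 0.19 / 0.1292 = 8.321 d
  layer 2 (karst limestone): t_2 = 8.24 × 0.09 / 0.1292 = 5.738 d
  layer 3 (coarse sand): t_3 = 6.27 × 0.30 / 0.1292 = 14.55 d
Total t = Σ t_i = 28.61 days.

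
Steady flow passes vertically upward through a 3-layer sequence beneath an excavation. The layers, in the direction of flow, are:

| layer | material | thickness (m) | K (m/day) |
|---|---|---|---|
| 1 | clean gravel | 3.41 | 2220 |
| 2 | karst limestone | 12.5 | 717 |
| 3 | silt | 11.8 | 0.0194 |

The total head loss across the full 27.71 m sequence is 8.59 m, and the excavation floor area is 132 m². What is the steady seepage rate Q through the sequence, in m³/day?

Flow is perpendicular to layering, so the layers act in series and the equivalent K is the thickness-weighted harmonic mean.
Total thickness L = 3.41 + 12.5 + 11.8 = 27.71 m.
Σ(b_i/K_i) = 3.41/2220 + 12.5/717 + 11.8/0.0194 = 608.3 d.
K_eq = L / Σ(b_i/K_i) = 27.71 / 608.3 = 0.04556 m/day.
Q = K_eq · A · (Δh/L) = 0.04556 × 132 × (8.59/27.71) = 1.864 m³/day.

1.86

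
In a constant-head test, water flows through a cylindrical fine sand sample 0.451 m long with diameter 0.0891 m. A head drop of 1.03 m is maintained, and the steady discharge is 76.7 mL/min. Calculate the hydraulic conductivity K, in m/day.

7.76

Cross-sectional area A = π·(d/2)² = π × (0.0891/2)² = 0.006235 m².
Convert discharge: 76.7 mL/min = 1.278e-06 m³/s.
Darcy's law rearranged: K = Q·L / (A·Δh) = 1.278e-06 × 0.451 / (0.006235 × 1.03) = 8.977e-05 m/s = 7.756 m/day.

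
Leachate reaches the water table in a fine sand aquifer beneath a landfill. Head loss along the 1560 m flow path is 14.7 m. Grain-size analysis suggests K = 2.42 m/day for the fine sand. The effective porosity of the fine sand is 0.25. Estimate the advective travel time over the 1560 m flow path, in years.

46.8

Hydraulic gradient i = Δh / L = 14.7 / 1560 = 0.009423.
Darcy flux q = K · i = 2.420 × 0.009423 = 0.02280 m/day.
Seepage velocity v = q / n_e = 0.02280 / 0.25 = 0.09122 m/day.
Travel time t = L / v = 1560 / 0.09122 = 17102 days = 46.82 years.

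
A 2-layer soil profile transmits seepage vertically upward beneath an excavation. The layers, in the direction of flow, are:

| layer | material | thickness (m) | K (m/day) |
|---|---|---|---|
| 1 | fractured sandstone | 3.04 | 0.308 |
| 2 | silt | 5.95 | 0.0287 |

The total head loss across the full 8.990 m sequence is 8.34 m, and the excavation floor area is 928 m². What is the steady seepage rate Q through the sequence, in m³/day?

Flow is perpendicular to layering, so the layers act in series and the equivalent K is the thickness-weighted harmonic mean.
Total thickness L = 3.04 + 5.95 = 8.990 m.
Σ(b_i/K_i) = 3.04/0.308 + 5.95/0.0287 = 217.2 d.
K_eq = L / Σ(b_i/K_i) = 8.990 / 217.2 = 0.04139 m/day.
Q = K_eq · A · (Δh/L) = 0.04139 × 928 × (8.34/8.990) = 35.64 m³/day.

35.6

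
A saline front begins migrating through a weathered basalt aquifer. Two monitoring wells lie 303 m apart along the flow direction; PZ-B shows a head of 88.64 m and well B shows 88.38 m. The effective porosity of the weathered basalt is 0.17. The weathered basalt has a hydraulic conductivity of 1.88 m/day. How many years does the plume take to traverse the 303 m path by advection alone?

87.4

Hydraulic gradient i = (88.64 − 88.38) / 303 = 0.26 / 303 = 0.0008581.
Darcy flux q = K · i = 1.880 × 0.0008581 = 0.001613 m/day.
Seepage velocity v = q / n_e = 0.001613 / 0.17 = 0.009489 m/day.
Travel time t = L / v = 303 / 0.009489 = 31930 days = 87.42 years.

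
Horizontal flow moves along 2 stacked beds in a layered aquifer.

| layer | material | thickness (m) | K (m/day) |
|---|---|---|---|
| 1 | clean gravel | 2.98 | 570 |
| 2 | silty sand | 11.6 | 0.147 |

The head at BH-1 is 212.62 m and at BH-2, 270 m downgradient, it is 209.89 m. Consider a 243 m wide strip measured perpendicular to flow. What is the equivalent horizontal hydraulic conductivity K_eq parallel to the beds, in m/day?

Flow is parallel to layering, so each bed carries its own Darcy discharge and the transmissivities add.
Σ(K_i·b_i) = 570×2.98 + 0.147×11.6 = 1700 m²/day.
Total thickness b = 14.58 m, so K_eq = Σ(K_i·b_i)/b = 116.6 m/day.

117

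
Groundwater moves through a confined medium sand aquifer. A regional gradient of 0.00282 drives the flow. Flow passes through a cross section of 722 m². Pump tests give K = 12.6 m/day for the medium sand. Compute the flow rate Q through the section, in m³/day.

25.7

Hydraulic gradient i = 0.00282.
Darcy's law: Q = K · A · i = 12.60 × 722.0 × 0.002820 = 25.65 m³/day.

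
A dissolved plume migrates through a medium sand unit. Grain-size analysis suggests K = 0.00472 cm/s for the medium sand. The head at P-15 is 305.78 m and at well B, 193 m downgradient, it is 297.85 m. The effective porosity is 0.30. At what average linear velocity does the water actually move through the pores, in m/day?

Convert K: 0.00472 cm/s × 864 = 4.078 m/day.
Hydraulic gradient i = (305.78 − 297.85) / 193 = 7.93 / 193 = 0.04109.
Darcy flux q = K · i = 4.078 × 0.04109 = 0.1676 m/day.
Seepage velocity v = q / n_e = 0.1676 / 0.30 = 0.5585 m/day.

0.559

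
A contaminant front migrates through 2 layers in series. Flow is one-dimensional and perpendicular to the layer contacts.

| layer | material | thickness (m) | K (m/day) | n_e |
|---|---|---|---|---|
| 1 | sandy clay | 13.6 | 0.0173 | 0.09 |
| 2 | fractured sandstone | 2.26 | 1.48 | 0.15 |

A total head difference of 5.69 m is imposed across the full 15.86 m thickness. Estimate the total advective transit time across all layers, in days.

216

With flow normal to the layers, continuity requires the same specific discharge q through every layer.
Σ(b_i/K_i) = 13.6/0.0173 + 2.26/1.48 = 787.7 d.
q = Δh / Σ(b_i/K_i) = 5.69 / 787.7 = 0.007224 m/day.
In each layer the seepage velocity is v_i = q/n_i, so the layer transit time is t_i = b_i·n_i / q:
  layer 1 (sandy clay): t_1 = 13.6 × 0.09 / 0.007224 = 169.4 d
  layer 2 (fractured sandstone): t_2 = 2.26 × 0.15 / 0.007224 = 46.93 d
Total t = Σ t_i = 216.4 days.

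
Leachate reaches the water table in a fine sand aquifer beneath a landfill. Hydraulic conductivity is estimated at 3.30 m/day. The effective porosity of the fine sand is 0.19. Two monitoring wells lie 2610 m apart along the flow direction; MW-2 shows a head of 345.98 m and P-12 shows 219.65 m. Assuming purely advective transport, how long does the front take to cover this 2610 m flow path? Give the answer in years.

Hydraulic gradient i = (345.98 − 219.65) / 2610 = 126.33 / 2610 = 0.04840.
Darcy flux q = K · i = 3.300 × 0.04840 = 0.1597 m/day.
Seepage velocity v = q / n_e = 0.1597 / 0.19 = 0.8407 m/day.
Travel time t = L / v = 2610 / 0.8407 = 3105 days = 8.500 years.

8.50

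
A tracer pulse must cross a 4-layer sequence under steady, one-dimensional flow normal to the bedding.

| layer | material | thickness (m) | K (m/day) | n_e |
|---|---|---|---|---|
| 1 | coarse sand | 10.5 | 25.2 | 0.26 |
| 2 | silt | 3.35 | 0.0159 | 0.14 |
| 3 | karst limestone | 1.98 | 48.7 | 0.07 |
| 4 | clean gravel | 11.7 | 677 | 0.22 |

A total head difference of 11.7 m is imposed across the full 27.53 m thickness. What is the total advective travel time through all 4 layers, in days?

107

With flow normal to the layers, continuity requires the same specific discharge q through every layer.
Σ(b_i/K_i) = 10.5/25.2 + 3.35/0.0159 + 1.98/48.7 + 11.7/677 = 211.2 d.
q = Δh / Σ(b_i/K_i) = 11.7 / 211.2 = 0.05541 m/day.
In each layer the seepage velocity is v_i = q/n_i, so the layer transit time is t_i = b_i·n_i / q:
  layer 1 (coarse sand): t_1 = 10.5 × 0.26 / 0.05541 = 49.27 d
  layer 2 (silt): t_2 = 3.35 × 0.14 / 0.05541 = 8.465 d
  layer 3 (karst limestone): t_3 = 1.98 × 0.07 / 0.05541 = 2.502 d
  layer 4 (clean gravel): t_4 = 11.7 × 0.22 / 0.05541 = 46.46 d
Total t = Σ t_i = 106.7 days.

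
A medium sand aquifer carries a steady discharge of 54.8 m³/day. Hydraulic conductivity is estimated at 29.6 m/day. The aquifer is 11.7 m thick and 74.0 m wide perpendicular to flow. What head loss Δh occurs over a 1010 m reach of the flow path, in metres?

Cross-sectional area A = 74.0 × 11.7 = 865.8 m².
From Q = K·A·i, i = Q / (K·A) = 54.8 / (29.60 × 865.8) = 0.002138.
Head loss Δh = i · L = 0.002138 × 1010 = 2.160 m.

2.16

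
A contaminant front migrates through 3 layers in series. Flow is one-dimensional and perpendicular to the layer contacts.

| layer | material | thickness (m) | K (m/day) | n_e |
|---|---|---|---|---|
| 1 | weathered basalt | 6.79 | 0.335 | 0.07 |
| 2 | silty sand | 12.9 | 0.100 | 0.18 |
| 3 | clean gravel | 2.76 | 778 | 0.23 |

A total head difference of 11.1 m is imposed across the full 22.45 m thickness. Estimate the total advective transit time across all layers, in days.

With flow normal to the layers, continuity requires the same specific discharge q through every layer.
Σ(b_i/K_i) = 6.79/0.335 + 12.9/0.100 + 2.76/778 = 149.3 d.
q = Δh / Σ(b_i/K_i) = 11.1 / 149.3 = 0.07436 m/day.
In each layer the seepage velocity is v_i = q/n_i, so the layer transit time is t_i = b_i·n_i / q:
  layer 1 (weathered basalt): t_1 = 6.79 × 0.07 / 0.07436 = 6.392 d
  layer 2 (silty sand): t_2 = 12.9 × 0.18 / 0.07436 = 31.23 d
  layer 3 (clean gravel): t_3 = 2.76 × 0.23 / 0.07436 = 8.537 d
Total t = Σ t_i = 46.15 days.

46.2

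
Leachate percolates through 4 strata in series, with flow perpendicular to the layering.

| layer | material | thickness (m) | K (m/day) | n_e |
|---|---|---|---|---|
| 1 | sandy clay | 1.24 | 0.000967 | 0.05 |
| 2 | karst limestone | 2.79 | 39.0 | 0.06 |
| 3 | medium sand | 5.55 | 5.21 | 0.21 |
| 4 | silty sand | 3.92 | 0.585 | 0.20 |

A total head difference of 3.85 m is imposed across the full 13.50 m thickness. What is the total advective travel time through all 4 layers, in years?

With flow normal to the layers, continuity requires the same specific discharge q through every layer.
Σ(b_i/K_i) = 1.24/0.000967 + 2.79/39.0 + 5.55/5.21 + 3.92/0.585 = 1290 d.
q = Δh / Σ(b_i/K_i) = 3.85 / 1290 = 0.002984 m/day.
In each layer the seepage velocity is v_i = q/n_i, so the layer transit time is t_i = b_i·n_i / q:
  layer 1 (sandy clay): t_1 = 1.24 × 0.05 / 0.002984 = 20.78 d
  layer 2 (karst limestone): t_2 = 2.79 × 0.06 / 0.002984 = 56.10 d
  layer 3 (medium sand): t_3 = 5.55 × 0.21 / 0.002984 = 390.6 d
  layer 4 (silty sand): t_4 = 3.92 × 0.20 / 0.002984 = 262.7 d
Total t = Σ t_i = 730.2 days = 1.999 years.

2.00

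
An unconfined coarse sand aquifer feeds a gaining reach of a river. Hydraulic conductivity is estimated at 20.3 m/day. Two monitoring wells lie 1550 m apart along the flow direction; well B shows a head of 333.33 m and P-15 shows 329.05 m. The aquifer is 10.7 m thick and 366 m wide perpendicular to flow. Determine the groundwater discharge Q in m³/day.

Cross-sectional area A = 366 × 10.7 = 3916 m².
Hydraulic gradient i = (333.33 − 329.05) / 1550 = 4.28 / 1550 = 0.002761.
Darcy's law: Q = K · A · i = 20.30 × 3916 × 0.002761 = 219.5 m³/day.

220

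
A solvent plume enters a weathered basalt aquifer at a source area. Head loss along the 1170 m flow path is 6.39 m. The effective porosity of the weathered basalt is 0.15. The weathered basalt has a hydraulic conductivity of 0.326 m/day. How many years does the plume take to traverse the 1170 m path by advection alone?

Hydraulic gradient i = Δh / L = 6.39 / 1170 = 0.005462.
Darcy flux q = K · i = 0.3260 × 0.005462 = 0.001780 m/day.
Seepage velocity v = q / n_e = 0.001780 / 0.15 = 0.01187 m/day.
Travel time t = L / v = 1170 / 0.01187 = 98570 days = 269.9 years.

270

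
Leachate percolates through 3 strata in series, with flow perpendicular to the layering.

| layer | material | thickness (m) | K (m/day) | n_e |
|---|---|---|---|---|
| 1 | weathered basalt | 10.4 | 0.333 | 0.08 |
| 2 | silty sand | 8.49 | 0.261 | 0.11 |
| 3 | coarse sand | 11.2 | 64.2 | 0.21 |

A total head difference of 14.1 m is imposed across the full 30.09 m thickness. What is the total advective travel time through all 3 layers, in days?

With flow normal to the layers, continuity requires the same specific discharge q through every layer.
Σ(b_i/K_i) = 10.4/0.333 + 8.49/0.261 + 11.2/64.2 = 63.93 d.
q = Δh / Σ(b_i/K_i) = 14.1 / 63.93 = 0.2205 m/day.
In each layer the seepage velocity is v_i = q/n_i, so the layer transit time is t_i = b_i·n_i / q:
  layer 1 (weathered basalt): t_1 = 10.4 × 0.08 / 0.2205 = 3.773 d
  layer 2 (silty sand): t_2 = 8.49 × 0.11 / 0.2205 = 4.235 d
  layer 3 (coarse sand): t_3 = 11.2 × 0.21 / 0.2205 = 10.66 d
Total t = Σ t_i = 18.67 days.

18.7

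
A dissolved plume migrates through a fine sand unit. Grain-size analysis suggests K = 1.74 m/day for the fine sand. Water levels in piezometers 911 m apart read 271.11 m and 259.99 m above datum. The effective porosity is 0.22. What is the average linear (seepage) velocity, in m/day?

0.0965

Hydraulic gradient i = (271.11 − 259.99) / 911 = 11.12 / 911 = 0.01221.
Darcy flux q = K · i = 1.740 × 0.01221 = 0.02124 m/day.
Seepage velocity v = q / n_e = 0.02124 / 0.22 = 0.09654 m/day.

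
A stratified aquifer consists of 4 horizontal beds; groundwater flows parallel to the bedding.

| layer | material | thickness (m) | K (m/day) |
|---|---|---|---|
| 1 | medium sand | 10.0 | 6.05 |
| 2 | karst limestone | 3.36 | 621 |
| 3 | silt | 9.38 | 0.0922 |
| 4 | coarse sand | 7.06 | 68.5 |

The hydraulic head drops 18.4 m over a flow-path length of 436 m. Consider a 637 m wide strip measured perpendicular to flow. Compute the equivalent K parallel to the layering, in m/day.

Flow is parallel to layering, so each bed carries its own Darcy discharge and the transmissivities add.
Σ(K_i·b_i) = 6.05×10.0 + 621×3.36 + 0.0922×9.38 + 68.5×7.06 = 2632 m²/day.
Total thickness b = 29.80 m, so K_eq = Σ(K_i·b_i)/b = 88.31 m/day.

88.3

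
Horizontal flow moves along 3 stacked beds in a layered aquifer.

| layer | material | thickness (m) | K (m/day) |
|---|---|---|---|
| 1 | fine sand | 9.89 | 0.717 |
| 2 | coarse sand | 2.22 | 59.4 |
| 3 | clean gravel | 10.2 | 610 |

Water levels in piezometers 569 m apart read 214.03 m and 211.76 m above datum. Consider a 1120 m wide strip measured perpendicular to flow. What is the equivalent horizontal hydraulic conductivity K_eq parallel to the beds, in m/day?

285

Flow is parallel to layering, so each bed carries its own Darcy discharge and the transmissivities add.
Σ(K_i·b_i) = 0.717×9.89 + 59.4×2.22 + 610×10.2 = 6361 m²/day.
Total thickness b = 22.31 m, so K_eq = Σ(K_i·b_i)/b = 285.1 m/day.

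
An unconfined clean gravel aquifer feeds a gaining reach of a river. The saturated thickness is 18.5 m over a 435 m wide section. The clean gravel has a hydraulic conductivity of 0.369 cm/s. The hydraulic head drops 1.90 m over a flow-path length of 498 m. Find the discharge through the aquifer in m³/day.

Convert K: 0.369 cm/s × 864 = 318.8 m/day.
Cross-sectional area A = 435 × 18.5 = 8048 m².
Hydraulic gradient i = Δh / L = 1.90 / 498 = 0.003815.
Darcy's law: Q = K · A · i = 318.8 × 8048 × 0.003815 = 9789 m³/day.

9790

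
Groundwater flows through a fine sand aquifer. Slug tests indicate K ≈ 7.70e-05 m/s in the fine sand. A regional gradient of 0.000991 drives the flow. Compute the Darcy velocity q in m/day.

0.00659

Convert K: 7.70e-05 m/s × 86400 = 6.653 m/day.
Hydraulic gradient i = 0.000991.
Specific discharge q = K · i = 6.653 × 0.0009910 = 0.006593 m/day.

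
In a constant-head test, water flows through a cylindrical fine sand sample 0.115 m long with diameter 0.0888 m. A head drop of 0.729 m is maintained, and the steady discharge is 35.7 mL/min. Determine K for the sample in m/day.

Cross-sectional area A = π·(d/2)² = π × (0.0888/2)² = 0.006193 m².
Convert discharge: 35.7 mL/min = 5.950e-07 m³/s.
Darcy's law rearranged: K = Q·L / (A·Δh) = 5.950e-07 × 0.115 / (0.006193 × 0.729) = 1.516e-05 m/s = 1.309 m/day.

1.31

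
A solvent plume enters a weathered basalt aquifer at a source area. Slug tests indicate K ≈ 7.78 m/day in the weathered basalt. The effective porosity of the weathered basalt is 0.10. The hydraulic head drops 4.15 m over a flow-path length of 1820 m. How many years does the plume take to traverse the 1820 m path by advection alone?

Hydraulic gradient i = Δh / L = 4.15 / 1820 = 0.002280.
Darcy flux q = K · i = 7.780 × 0.002280 = 0.01774 m/day.
Seepage velocity v = q / n_e = 0.01774 / 0.10 = 0.1774 m/day.
Travel time t = L / v = 1820 / 0.1774 = 10259 days = 28.09 years.

28.1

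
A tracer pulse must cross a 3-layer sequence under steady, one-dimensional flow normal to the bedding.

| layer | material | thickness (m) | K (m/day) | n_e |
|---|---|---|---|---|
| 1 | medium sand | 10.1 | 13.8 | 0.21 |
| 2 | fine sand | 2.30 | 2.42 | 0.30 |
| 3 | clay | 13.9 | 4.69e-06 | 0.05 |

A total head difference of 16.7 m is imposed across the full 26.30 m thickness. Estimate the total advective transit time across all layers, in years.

With flow normal to the layers, continuity requires the same specific discharge q through every layer.
Σ(b_i/K_i) = 10.1/13.8 + 2.30/2.42 + 13.9/4.69e-06 = 2.964e+06 d.
q = Δh / Σ(b_i/K_i) = 16.7 / 2.964e+06 = 5.635e-06 m/day.
In each layer the seepage velocity is v_i = q/n_i, so the layer transit time is t_i = b_i·n_i / q:
  layer 1 (medium sand): t_1 = 10.1 × 0.21 / 5.635e-06 = 3.764e+05 d
  layer 2 (fine sand): t_2 = 2.30 × 0.30 / 5.635e-06 = 1.225e+05 d
  layer 3 (clay): t_3 = 13.9 × 0.05 / 5.635e-06 = 1.233e+05 d
Total t = Σ t_i = 6.222e+05 days = 1704 years.

1700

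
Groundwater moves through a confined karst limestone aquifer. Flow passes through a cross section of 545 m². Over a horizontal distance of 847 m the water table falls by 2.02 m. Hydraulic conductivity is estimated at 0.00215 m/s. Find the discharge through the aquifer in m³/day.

Convert K: 0.00215 m/s × 86400 = 185.8 m/day.
Hydraulic gradient i = Δh / L = 2.02 / 847 = 0.002385.
Darcy's law: Q = K · A · i = 185.8 × 545.0 × 0.002385 = 241.4 m³/day.

241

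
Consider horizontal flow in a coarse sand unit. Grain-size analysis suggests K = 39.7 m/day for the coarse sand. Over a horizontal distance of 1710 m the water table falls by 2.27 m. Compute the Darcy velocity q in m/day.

0.0527

Hydraulic gradient i = Δh / L = 2.27 / 1710 = 0.001327.
Specific discharge q = K · i = 39.70 × 0.001327 = 0.05270 m/day.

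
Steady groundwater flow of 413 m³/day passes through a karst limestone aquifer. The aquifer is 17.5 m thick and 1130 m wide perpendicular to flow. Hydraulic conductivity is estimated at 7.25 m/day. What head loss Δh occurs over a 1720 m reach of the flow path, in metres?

4.95

Cross-sectional area A = 1130 × 17.5 = 19775 m².
From Q = K·A·i, i = Q / (K·A) = 413 / (7.250 × 19775) = 0.002881.
Head loss Δh = i · L = 0.002881 × 1720 = 4.955 m.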